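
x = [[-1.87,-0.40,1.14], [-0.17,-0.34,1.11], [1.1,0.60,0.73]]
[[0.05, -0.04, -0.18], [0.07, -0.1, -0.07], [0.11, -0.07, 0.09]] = x @ [[0.01, -0.04, 0.06], [0.06, 0.05, 0.08], [0.08, -0.08, -0.03]]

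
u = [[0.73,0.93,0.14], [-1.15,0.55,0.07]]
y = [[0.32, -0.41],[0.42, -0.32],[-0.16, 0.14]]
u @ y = [[0.60,-0.58], [-0.15,0.31]]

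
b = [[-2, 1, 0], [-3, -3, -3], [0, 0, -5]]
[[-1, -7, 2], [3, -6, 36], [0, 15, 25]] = b @ [[0, 4, -3], [-1, 1, -4], [0, -3, -5]]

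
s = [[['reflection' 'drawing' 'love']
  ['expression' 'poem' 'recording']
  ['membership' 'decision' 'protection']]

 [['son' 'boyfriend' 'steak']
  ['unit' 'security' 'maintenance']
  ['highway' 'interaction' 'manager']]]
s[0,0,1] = 'drawing'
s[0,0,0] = 'reflection'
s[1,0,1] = 'boyfriend'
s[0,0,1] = 'drawing'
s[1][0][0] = 'son'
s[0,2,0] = 'membership'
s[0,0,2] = 'love'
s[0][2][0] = 'membership'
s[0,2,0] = 'membership'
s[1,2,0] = 'highway'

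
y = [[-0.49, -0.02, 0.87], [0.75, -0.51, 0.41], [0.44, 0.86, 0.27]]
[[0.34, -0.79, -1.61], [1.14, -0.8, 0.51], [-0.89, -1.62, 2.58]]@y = [[-1.47, -0.99, -0.46], [-0.93, 0.82, 0.80], [0.36, 3.06, -0.74]]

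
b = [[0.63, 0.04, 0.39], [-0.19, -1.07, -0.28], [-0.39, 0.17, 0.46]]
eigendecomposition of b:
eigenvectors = [[(0.16+0.67j), 0.16-0.67j, (-0+0j)],  [0.08-0.10j, (0.08+0.1j), -0.99+0.00j],  [-0.71+0.00j, (-0.71-0j), 0.11+0.00j]]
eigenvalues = [(0.53+0.39j), (0.53-0.39j), (-1.04+0j)]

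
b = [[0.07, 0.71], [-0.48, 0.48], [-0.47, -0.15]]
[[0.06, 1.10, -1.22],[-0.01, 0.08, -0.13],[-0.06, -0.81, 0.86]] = b@[[0.11, 1.26, -1.32],[0.08, 1.42, -1.59]]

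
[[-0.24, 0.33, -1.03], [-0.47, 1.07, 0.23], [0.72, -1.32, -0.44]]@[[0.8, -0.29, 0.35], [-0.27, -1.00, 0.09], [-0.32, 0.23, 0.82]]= [[0.05, -0.5, -0.90], [-0.74, -0.88, 0.12], [1.07, 1.01, -0.23]]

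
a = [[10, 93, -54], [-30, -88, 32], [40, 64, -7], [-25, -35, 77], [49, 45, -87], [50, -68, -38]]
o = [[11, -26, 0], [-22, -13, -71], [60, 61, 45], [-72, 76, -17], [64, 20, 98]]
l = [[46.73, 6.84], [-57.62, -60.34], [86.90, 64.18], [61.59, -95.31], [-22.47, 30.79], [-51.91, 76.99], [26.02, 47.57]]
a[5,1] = -68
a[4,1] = 45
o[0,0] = 11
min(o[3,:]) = -72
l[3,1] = -95.31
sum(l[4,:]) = 8.32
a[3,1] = -35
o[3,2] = -17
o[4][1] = 20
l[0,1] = 6.84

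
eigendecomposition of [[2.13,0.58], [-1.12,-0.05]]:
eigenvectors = [[0.85, -0.3], [-0.52, 0.95]]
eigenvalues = [1.77, 0.31]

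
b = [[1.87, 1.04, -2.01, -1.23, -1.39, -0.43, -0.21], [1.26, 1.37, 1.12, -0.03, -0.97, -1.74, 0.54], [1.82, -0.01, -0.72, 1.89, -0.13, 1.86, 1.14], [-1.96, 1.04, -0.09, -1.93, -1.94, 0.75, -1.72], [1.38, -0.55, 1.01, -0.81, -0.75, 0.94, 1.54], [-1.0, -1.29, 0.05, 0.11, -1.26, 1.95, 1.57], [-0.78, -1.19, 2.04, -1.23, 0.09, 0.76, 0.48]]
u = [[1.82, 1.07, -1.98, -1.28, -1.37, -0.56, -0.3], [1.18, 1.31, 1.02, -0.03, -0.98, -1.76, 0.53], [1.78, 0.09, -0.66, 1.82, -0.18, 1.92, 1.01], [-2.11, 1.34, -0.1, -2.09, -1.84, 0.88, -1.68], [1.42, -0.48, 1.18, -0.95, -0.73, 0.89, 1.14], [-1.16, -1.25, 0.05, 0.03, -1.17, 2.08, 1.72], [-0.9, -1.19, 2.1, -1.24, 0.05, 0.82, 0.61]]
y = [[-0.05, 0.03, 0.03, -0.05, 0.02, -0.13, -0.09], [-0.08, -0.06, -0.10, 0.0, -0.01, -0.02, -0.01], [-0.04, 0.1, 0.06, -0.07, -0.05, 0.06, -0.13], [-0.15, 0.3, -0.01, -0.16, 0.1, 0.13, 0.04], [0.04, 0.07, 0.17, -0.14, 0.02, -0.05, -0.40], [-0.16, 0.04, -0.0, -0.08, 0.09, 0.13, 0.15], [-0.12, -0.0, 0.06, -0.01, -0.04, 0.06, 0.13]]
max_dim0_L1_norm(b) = 10.07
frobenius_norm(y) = 0.78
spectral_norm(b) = 4.86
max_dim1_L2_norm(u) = 4.2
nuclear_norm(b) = 19.83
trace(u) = 2.34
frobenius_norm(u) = 8.83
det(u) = 23.11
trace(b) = 2.27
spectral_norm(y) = 0.54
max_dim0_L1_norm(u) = 10.37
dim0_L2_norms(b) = [3.97, 2.72, 3.32, 3.32, 2.97, 3.54, 3.11]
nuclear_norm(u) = 20.11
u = y + b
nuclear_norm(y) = 1.57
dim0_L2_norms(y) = [0.27, 0.33, 0.22, 0.24, 0.15, 0.25, 0.48]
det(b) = -52.75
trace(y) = 0.07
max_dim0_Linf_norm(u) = 2.11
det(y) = 0.00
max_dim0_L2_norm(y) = 0.48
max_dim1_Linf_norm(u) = 2.11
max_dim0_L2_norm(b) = 3.97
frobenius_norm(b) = 8.73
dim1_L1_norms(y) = [0.4, 0.28, 0.51, 0.89, 0.89, 0.65, 0.42]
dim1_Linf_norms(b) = [2.01, 1.74, 1.89, 1.96, 1.54, 1.95, 2.04]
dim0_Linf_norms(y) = [0.16, 0.3, 0.17, 0.16, 0.1, 0.13, 0.4]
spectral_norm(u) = 4.90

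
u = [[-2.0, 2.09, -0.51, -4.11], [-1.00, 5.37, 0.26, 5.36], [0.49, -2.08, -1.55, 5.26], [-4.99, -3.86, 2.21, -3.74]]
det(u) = 558.11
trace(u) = -1.92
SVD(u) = [[-0.30,-0.58,0.0,-0.76], [0.60,-0.48,-0.62,0.12], [0.38,0.63,-0.24,-0.63], [-0.63,0.19,-0.74,0.1]] @ diag([10.502500533611942, 6.404398447448201, 4.813766621413732, 1.7237209699852913]) @ [[0.32, 0.41, -0.16, 0.84], [0.15, -0.91, -0.06, 0.37], [0.87, 0.01, -0.30, -0.39], [0.34, 0.01, 0.94, 0.04]]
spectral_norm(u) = 10.50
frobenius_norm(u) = 13.32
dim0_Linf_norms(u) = [4.99, 5.37, 2.21, 5.36]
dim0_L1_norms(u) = [8.48, 13.4, 4.53, 18.47]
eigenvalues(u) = [(-8.11+0j), (-1.97+0j), (4.08+4.28j), (4.08-4.28j)]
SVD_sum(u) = [[-1.01,-1.29,0.51,-2.66], [2.02,2.57,-1.01,5.33], [1.27,1.62,-0.64,3.35], [-2.12,-2.70,1.06,-5.60]] + [[-0.57,3.39,0.22,-1.38], [-0.47,2.82,0.18,-1.15], [0.62,-3.68,-0.23,1.5], [0.19,-1.14,-0.07,0.46]] + [[0.02, 0.00, -0.01, -0.01], [-2.62, -0.02, 0.89, 1.17], [-1.03, -0.01, 0.35, 0.46], [-3.11, -0.02, 1.06, 1.39]] + [[-0.44, -0.02, -1.23, -0.06], [0.07, 0.0, 0.20, 0.01], [-0.37, -0.02, -1.03, -0.05], [0.06, 0.0, 0.16, 0.01]]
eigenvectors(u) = [[(0.44+0j), (0.38+0j), (0.07-0.38j), 0.07+0.38j],  [-0.21+0.00j, 0.08+0.00j, 0.67+0.00j, 0.67-0.00j],  [-0.60+0.00j, (0.92+0j), -0.06+0.42j, -0.06-0.42j],  [(0.63+0j), -0.08+0.00j, (-0.15+0.44j), -0.15-0.44j]]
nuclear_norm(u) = 23.44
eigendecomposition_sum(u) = [[-2.67+0.00j, (-0.35+0j), (0.86-0j), -3.12-0.00j], [1.24-0.00j, 0.16-0.00j, (-0.4+0j), 1.45+0.00j], [(3.64-0j), (0.47-0j), (-1.17+0j), (4.25+0j)], [(-3.8+0j), (-0.49+0j), 1.22-0.00j, -4.43-0.00j]] + [[(-0.66+0j), 0.01-0.00j, (-0.54-0j), (-0.05-0j)], [-0.13+0.00j, -0j, -0.11-0.00j, (-0.01-0j)], [-1.61+0.00j, (0.02-0j), (-1.32-0j), (-0.12-0j)], [(0.14-0j), (-0+0j), 0.11+0.00j, 0.01+0.00j]] + [[0.67+0.73j, (1.21-1.32j), -0.41-0.30j, (-0.47-1.23j)], [(-1.05+1.35j), (2.6+1.69j), (0.38-0.79j), (1.96-1.16j)], [-0.77-0.78j, -1.29+1.50j, 0.47+0.31j, (0.57+1.34j)], [(-0.67-0.99j), -1.68+1.35j, (0.44+0.43j), (0.34+1.55j)]] + [[0.67-0.73j, (1.21+1.32j), -0.41+0.30j, (-0.47+1.23j)], [-1.05-1.35j, 2.60-1.69j, 0.38+0.79j, (1.96+1.16j)], [-0.77+0.78j, -1.29-1.50j, 0.47-0.31j, (0.57-1.34j)], [(-0.67+0.99j), -1.68-1.35j, 0.44-0.43j, 0.34-1.55j]]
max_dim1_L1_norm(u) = 14.8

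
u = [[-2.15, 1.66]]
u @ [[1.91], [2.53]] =[[0.09]]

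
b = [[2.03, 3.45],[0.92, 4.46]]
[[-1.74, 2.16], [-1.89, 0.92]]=b @ [[-0.21,1.10], [-0.38,-0.02]]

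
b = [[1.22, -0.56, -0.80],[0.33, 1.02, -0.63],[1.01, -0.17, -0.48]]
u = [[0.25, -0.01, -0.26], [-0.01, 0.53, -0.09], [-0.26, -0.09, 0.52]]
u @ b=[[0.04, -0.11, -0.07], [0.07, 0.56, -0.28], [0.18, -0.03, 0.02]]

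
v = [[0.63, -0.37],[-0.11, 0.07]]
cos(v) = [[0.79, 0.12], [0.04, 0.98]]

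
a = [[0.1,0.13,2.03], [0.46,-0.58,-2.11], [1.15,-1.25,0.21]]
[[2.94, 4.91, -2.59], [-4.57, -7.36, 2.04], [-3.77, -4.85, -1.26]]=a@[[-0.44, -2.26, -1.81], [2.83, 2.20, -0.85], [1.29, 2.39, -1.13]]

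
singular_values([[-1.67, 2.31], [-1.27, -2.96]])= [3.75, 2.1]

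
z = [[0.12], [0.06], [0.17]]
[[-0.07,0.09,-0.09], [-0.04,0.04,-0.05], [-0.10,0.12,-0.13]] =z @ [[-0.61, 0.73, -0.77]]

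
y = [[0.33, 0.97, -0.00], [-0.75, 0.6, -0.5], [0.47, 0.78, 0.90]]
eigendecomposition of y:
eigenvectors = [[(0.17-0.52j),0.17+0.52j,(-0.56+0j)], [(0.61+0j),0.61-0.00j,-0.09+0.00j], [(-0.34-0.46j),-0.34+0.46j,0.82+0.00j]]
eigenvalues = [(0.67+1.02j), (0.67-1.02j), (0.49+0j)]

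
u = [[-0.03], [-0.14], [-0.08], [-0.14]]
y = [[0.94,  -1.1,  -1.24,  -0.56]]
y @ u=[[0.3]]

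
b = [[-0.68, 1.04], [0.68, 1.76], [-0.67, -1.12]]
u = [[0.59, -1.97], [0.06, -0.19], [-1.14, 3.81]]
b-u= [[-1.27,3.01], [0.62,1.95], [0.47,-4.93]]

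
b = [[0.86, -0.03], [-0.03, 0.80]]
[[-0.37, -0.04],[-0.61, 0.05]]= b @ [[-0.46,-0.05], [-0.78,0.06]]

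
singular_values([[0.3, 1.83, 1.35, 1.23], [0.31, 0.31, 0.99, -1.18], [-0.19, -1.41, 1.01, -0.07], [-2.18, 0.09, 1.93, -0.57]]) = [3.23, 2.66, 1.42, 1.28]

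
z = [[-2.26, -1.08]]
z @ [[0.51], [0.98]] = [[-2.21]]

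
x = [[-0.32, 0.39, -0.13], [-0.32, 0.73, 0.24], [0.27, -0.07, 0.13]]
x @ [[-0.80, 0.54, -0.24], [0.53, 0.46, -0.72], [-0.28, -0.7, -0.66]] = [[0.50, 0.1, -0.12], [0.58, -0.00, -0.61], [-0.29, 0.02, -0.1]]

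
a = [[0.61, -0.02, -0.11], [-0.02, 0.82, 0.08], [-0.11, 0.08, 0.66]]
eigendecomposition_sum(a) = [[0.29, -0.05, 0.25], [-0.05, 0.01, -0.04], [0.25, -0.04, 0.22]] + [[0.26,0.22,-0.26], [0.22,0.19,-0.22], [-0.26,-0.22,0.26]] + [[0.06, -0.19, -0.1], [-0.19, 0.63, 0.34], [-0.10, 0.34, 0.18]]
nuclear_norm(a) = 2.09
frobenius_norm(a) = 1.23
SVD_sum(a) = [[0.06, -0.19, -0.10], [-0.19, 0.63, 0.34], [-0.1, 0.34, 0.18]] + [[0.26,  0.22,  -0.26],[0.22,  0.19,  -0.22],[-0.26,  -0.22,  0.26]] + [[0.29, -0.05, 0.25], [-0.05, 0.01, -0.04], [0.25, -0.04, 0.22]]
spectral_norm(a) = 0.87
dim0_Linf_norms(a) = [0.61, 0.82, 0.66]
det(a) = 0.32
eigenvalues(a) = [0.52, 0.7, 0.87]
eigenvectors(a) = [[0.75, 0.61, 0.26], [-0.12, 0.51, -0.85], [0.65, -0.60, -0.46]]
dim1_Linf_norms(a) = [0.61, 0.82, 0.66]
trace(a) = 2.09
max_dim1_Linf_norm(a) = 0.82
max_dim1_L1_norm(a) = 0.92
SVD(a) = [[0.26, -0.61, -0.75], [-0.85, -0.51, 0.12], [-0.46, 0.60, -0.65]] @ diag([0.869576125812623, 0.7024619914932548, 0.5179618826941224]) @ [[0.26, -0.85, -0.46],[-0.61, -0.51, 0.60],[-0.75, 0.12, -0.65]]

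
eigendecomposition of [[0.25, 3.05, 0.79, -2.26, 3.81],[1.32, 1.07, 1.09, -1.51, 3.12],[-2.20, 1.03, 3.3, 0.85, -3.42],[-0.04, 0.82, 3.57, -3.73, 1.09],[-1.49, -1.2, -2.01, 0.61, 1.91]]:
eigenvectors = [[-0.37+0.00j, -0.58+0.00j, -0.58+0.00j, -0.58-0.00j, 0.31+0.00j], [(-0.17+0j), (0.29+0j), (-0.48-0.07j), (-0.48+0.07j), (0.18+0j)], [0.00+0.00j, (-0.34+0j), 0.24-0.30j, (0.24+0.3j), (-0.85+0j)], [(-0.91+0j), (-0.64+0j), (-0.01-0.3j), (-0.01+0.3j), (-0.29+0j)], [(-0.04+0j), -0.22+0.00j, (0.14-0.42j), 0.14+0.42j, 0.26+0.00j]]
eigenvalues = [(-3.56+0j), (-1.87+0j), (1.51+2.39j), (1.51-2.39j), (5.22+0j)]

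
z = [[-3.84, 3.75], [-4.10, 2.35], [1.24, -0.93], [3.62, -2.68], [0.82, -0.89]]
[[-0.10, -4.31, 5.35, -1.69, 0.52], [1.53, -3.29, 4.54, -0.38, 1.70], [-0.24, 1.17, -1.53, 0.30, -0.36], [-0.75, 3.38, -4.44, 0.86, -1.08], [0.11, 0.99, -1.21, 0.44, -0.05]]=z@[[-0.94,0.35,-0.7,-0.40,-0.81], [-0.99,-0.79,0.71,-0.86,-0.69]]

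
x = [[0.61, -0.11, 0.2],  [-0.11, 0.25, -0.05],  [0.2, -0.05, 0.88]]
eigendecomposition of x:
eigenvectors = [[-0.48, 0.83, 0.28], [0.13, -0.24, 0.96], [-0.87, -0.5, -0.01]]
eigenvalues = [1.0, 0.52, 0.22]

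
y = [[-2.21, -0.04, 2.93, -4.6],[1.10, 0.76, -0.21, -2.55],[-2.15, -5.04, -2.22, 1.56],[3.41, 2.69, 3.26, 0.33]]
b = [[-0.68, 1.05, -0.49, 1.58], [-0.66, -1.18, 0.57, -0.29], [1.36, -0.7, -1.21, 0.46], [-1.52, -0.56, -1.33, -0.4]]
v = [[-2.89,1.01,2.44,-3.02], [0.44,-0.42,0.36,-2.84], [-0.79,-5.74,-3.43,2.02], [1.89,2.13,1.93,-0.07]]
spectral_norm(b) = 2.30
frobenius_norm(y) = 10.49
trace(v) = -6.81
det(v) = -85.30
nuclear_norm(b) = 7.45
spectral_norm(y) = 8.10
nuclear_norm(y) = 18.23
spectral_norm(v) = 8.16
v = b + y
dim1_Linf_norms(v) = [3.02, 2.84, 5.74, 2.13]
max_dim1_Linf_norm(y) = 5.04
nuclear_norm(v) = 16.09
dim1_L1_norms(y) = [9.78, 4.62, 10.97, 9.69]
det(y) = -203.37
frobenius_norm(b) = 3.89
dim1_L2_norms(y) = [5.88, 2.89, 6.11, 5.44]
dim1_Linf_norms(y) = [4.6, 2.55, 5.04, 3.41]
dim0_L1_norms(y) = [8.87, 8.53, 8.62, 9.04]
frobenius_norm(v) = 9.71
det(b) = 9.41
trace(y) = -3.34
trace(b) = -3.47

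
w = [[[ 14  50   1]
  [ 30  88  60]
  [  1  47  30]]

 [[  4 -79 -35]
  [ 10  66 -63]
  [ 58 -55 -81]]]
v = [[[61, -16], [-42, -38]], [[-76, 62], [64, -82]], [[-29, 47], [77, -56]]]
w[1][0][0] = 4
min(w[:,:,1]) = -79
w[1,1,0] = 10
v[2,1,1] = -56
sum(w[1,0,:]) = -110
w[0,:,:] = [[14, 50, 1], [30, 88, 60], [1, 47, 30]]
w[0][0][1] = 50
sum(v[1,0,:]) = -14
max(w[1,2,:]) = 58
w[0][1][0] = 30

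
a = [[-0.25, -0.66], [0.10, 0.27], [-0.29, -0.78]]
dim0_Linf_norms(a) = [0.29, 0.78]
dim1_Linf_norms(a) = [0.66, 0.27, 0.78]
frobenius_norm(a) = 1.13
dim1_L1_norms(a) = [0.91, 0.37, 1.07]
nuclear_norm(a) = 1.13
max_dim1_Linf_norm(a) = 0.78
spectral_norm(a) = 1.13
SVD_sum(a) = [[-0.25, -0.66], [0.10, 0.27], [-0.29, -0.78]] + [[-0.00, 0.0], [-0.00, 0.0], [0.0, -0.0]]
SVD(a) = [[-0.63, -0.78], [0.26, -0.30], [-0.74, 0.56]] @ diag([1.1284892492852479, 0.003466157471680804]) @ [[0.35, 0.94], [0.94, -0.35]]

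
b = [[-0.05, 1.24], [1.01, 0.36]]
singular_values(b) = [1.34, 0.95]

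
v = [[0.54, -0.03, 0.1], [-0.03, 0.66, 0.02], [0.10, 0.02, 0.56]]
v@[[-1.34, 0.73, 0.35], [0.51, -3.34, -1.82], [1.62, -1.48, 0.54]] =[[-0.58, 0.35, 0.30],[0.41, -2.26, -1.2],[0.78, -0.82, 0.3]]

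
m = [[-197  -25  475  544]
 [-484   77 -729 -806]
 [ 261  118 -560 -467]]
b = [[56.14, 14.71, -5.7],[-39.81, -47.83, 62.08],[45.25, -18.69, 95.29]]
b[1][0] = -39.81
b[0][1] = 14.71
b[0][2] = -5.7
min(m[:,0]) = -484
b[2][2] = 95.29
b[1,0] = -39.81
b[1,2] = 62.08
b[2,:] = [45.25, -18.69, 95.29]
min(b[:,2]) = -5.7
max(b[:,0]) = 56.14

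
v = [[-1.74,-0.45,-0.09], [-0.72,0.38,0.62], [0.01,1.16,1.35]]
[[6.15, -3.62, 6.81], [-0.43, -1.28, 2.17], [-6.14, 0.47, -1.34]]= v @ [[-3.15, 2.14, -2.82], [-0.69, -0.36, -4.87], [-3.93, 0.64, 3.21]]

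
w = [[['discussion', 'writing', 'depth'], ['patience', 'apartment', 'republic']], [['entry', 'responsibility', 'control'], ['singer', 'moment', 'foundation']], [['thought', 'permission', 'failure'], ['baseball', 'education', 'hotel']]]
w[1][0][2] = 'control'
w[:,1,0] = ['patience', 'singer', 'baseball']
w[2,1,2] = 'hotel'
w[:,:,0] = [['discussion', 'patience'], ['entry', 'singer'], ['thought', 'baseball']]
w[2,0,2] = 'failure'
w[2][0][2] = 'failure'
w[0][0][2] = 'depth'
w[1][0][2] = 'control'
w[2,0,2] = 'failure'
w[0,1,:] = ['patience', 'apartment', 'republic']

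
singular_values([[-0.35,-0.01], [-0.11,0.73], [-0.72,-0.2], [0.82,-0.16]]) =[1.15, 0.77]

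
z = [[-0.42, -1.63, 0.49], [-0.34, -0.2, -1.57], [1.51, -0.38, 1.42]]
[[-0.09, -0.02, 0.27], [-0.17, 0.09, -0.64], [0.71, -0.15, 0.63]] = z @ [[0.44, -0.05, 0.02], [-0.05, 0.01, -0.05], [0.02, -0.05, 0.41]]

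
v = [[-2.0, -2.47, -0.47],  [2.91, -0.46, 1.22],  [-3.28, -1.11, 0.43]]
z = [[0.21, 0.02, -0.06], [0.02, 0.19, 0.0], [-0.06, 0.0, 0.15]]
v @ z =[[-0.44, -0.51, 0.05], [0.53, -0.03, 0.01], [-0.74, -0.28, 0.26]]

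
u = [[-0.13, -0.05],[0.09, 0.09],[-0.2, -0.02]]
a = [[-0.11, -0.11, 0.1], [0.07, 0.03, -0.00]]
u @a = [[0.01, 0.01, -0.01], [-0.0, -0.01, 0.01], [0.02, 0.02, -0.02]]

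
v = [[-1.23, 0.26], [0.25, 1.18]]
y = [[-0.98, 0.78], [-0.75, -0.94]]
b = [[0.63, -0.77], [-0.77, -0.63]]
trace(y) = -1.92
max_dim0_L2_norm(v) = 1.26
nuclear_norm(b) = 1.99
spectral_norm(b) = 0.99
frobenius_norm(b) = 1.41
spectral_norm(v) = 1.26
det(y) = 1.51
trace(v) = -0.05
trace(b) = 0.00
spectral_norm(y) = 1.25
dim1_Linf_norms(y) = [0.98, 0.94]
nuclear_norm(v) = 2.46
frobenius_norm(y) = 1.74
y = v @ b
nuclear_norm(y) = 2.46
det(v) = -1.52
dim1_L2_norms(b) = [0.99, 0.99]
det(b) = -0.99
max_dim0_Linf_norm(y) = 0.98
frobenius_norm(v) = 1.74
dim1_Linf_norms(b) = [0.77, 0.77]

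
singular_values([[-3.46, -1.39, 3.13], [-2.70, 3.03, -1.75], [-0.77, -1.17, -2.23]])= [4.92, 4.45, 2.47]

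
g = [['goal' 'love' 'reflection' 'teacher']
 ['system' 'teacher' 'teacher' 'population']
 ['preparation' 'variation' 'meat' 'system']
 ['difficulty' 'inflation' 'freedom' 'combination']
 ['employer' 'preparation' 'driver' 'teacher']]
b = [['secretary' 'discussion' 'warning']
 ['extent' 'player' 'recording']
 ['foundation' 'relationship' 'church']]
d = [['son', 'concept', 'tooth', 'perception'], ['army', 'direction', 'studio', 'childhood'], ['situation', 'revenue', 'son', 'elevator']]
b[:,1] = ['discussion', 'player', 'relationship']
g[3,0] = 'difficulty'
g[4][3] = 'teacher'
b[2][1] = 'relationship'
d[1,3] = 'childhood'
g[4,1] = 'preparation'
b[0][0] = 'secretary'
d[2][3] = 'elevator'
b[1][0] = 'extent'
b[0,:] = ['secretary', 'discussion', 'warning']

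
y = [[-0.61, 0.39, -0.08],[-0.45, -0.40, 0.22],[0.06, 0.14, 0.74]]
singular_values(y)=[0.78, 0.77, 0.57]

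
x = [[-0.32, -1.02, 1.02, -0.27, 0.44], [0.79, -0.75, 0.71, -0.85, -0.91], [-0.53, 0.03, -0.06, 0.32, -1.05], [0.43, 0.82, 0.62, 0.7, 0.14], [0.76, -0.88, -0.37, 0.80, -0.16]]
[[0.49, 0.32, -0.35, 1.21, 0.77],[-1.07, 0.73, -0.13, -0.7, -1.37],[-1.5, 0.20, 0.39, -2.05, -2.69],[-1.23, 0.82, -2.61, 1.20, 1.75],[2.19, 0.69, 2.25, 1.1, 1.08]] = x @ [[0.47, 0.47, -0.13, 0.92, 1.26], [-1.41, -0.11, -1.7, -0.36, 0.03], [-1.25, 0.62, -1.96, 0.59, 0.47], [0.44, 0.52, 0.12, 0.71, 0.84], [1.36, -0.31, -0.21, 1.66, 2.16]]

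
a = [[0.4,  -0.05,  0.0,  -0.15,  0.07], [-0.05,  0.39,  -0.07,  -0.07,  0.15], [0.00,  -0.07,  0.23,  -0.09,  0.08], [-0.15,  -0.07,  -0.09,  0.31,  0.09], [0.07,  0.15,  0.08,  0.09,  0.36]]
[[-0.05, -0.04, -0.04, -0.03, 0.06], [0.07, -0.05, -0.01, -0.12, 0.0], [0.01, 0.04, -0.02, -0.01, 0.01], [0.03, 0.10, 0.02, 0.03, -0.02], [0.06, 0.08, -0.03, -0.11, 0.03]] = a@[[-0.10, -0.10, -0.08, -0.09, 0.14], [0.15, -0.19, -0.03, -0.28, 0.01], [0.07, 0.11, -0.06, -0.11, 0.01], [0.07, 0.19, 0.01, -0.02, -0.00], [0.1, 0.24, -0.05, -0.13, 0.05]]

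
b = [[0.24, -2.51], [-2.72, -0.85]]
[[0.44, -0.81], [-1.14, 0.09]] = b @ [[0.46, -0.13], [-0.13, 0.31]]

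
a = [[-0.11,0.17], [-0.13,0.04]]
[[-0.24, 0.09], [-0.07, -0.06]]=a @ [[0.11, 0.78], [-1.35, 1.03]]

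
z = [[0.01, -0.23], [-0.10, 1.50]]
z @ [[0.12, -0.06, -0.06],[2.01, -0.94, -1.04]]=[[-0.46, 0.22, 0.24], [3.0, -1.4, -1.55]]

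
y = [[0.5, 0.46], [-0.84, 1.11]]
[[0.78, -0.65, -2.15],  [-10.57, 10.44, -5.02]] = y@[[6.08, -5.87, -0.08], [-4.92, 4.96, -4.58]]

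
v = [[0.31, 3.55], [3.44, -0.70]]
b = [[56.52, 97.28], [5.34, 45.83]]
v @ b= [[36.48, 192.85], [190.69, 302.56]]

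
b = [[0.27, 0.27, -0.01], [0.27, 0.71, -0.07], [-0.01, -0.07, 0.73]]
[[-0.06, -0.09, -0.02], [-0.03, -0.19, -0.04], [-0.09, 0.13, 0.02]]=b@[[-0.24,-0.1,-0.03], [0.03,-0.21,-0.04], [-0.13,0.15,0.02]]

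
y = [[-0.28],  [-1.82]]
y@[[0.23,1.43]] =[[-0.06, -0.4], [-0.42, -2.60]]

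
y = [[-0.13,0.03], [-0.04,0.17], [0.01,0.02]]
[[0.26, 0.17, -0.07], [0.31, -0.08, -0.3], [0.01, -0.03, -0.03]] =y@[[-1.64, -1.51, 0.12], [1.44, -0.83, -1.73]]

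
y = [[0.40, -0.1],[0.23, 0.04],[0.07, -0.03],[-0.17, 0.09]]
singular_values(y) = [0.51, 0.1]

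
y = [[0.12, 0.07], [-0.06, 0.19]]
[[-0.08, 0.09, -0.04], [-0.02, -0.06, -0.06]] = y @[[-0.51, 0.79, -0.1],[-0.25, -0.06, -0.34]]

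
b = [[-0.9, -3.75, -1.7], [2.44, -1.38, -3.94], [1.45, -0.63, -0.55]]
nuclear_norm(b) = 9.90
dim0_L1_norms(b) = [4.79, 5.76, 6.19]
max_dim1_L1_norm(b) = 7.76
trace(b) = -2.83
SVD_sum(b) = [[0.99,-1.91,-2.39], [1.38,-2.67,-3.35], [0.38,-0.73,-0.91]] + [[-1.92,-1.82,0.65], [1.23,1.16,-0.42], [0.52,0.49,-0.18]] + [[0.04, -0.03, 0.04], [-0.18, 0.12, -0.17], [0.55, -0.39, 0.54]]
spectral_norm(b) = 5.66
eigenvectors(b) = [[(0.75+0j), (0.75-0j), (0.5+0j)], [(0.21-0.57j), 0.21+0.57j, -0.56+0.00j], [(-0.01-0.27j), -0.01+0.27j, (0.66+0j)]]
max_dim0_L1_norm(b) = 6.19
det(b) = 17.15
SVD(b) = [[0.57, -0.82, 0.06],[0.79, 0.53, -0.3],[0.22, 0.22, 0.95]] @ diag([5.6642369554721945, 3.321296151937819, 0.9118177358365577]) @ [[0.31,-0.59,-0.74], [0.71,0.67,-0.24], [0.64,-0.45,0.62]]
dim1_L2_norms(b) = [4.21, 4.84, 1.67]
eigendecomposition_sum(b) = [[-0.49+1.85j, (-1.75-0.44j), (-1.12-1.77j)],[(1.26+0.9j), -0.83+1.20j, -1.67+0.35j],[(0.67+0.16j), (-0.14+0.64j), (-0.63+0.42j)]] + [[(-0.49-1.85j), -1.75+0.44j, (-1.12+1.77j)],[1.26-0.90j, -0.83-1.20j, (-1.67-0.35j)],[0.67-0.16j, (-0.14-0.64j), -0.63-0.42j]] + [[(0.08+0j), -0.26+0.00j, (0.54+0j)], [-0.09-0.00j, 0.29-0.00j, (-0.61-0j)], [(0.1+0j), (-0.34+0j), (0.71+0j)]]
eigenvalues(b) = [(-1.96+3.47j), (-1.96-3.47j), (1.08+0j)]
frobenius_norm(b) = 6.63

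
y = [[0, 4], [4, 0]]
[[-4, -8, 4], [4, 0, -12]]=y @ [[1, 0, -3], [-1, -2, 1]]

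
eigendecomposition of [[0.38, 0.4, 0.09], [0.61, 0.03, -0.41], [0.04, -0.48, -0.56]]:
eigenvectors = [[-0.68, -0.48, -0.23], [-0.70, 0.63, 0.52], [0.23, -0.61, 0.82]]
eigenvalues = [0.76, -0.03, -0.88]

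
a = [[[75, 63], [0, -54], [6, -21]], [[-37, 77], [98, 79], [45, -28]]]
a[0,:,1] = [63, -54, -21]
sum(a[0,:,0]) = 81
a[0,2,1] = -21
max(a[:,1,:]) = 98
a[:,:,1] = [[63, -54, -21], [77, 79, -28]]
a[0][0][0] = 75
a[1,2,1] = -28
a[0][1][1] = -54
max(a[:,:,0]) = 98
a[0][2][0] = 6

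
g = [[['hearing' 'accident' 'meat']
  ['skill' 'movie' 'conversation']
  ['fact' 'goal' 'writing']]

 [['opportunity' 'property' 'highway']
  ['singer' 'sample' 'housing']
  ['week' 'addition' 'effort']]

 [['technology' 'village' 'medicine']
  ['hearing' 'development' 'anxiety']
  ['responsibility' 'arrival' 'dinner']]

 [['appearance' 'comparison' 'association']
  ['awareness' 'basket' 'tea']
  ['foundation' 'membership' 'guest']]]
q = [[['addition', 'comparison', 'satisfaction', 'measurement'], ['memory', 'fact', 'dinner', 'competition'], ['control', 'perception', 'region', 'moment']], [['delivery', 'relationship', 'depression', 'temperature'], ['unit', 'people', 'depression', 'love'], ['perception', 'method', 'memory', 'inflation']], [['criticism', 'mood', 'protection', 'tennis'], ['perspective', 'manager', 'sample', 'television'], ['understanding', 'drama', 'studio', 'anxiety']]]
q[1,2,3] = 'inflation'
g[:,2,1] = ['goal', 'addition', 'arrival', 'membership']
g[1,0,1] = 'property'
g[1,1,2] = 'housing'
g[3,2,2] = 'guest'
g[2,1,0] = 'hearing'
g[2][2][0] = 'responsibility'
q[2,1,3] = 'television'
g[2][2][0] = 'responsibility'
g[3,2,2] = 'guest'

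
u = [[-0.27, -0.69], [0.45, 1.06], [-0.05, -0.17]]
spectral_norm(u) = 1.38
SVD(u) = [[-0.54,-0.53], [0.83,-0.45], [-0.13,-0.72]] @ diag([1.3805188183210413, 0.025841676831743324]) @ [[0.38, 0.92], [-0.92, 0.38]]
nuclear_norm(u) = 1.41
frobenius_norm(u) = 1.38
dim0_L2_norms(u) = [0.53, 1.28]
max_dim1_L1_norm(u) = 1.51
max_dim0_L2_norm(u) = 1.28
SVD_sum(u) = [[-0.28, -0.68],[0.44, 1.06],[-0.07, -0.16]] + [[0.01,-0.01], [0.01,-0.0], [0.02,-0.01]]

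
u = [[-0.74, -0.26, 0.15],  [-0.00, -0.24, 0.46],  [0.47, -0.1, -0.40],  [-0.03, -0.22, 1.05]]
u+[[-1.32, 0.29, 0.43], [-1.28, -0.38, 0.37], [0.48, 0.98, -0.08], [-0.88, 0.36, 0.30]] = [[-2.06, 0.03, 0.58], [-1.28, -0.62, 0.83], [0.95, 0.88, -0.48], [-0.91, 0.14, 1.35]]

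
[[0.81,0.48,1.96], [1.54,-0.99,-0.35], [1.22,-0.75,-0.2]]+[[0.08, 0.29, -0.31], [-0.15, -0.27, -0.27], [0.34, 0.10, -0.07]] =[[0.89,0.77,1.65], [1.39,-1.26,-0.62], [1.56,-0.65,-0.27]]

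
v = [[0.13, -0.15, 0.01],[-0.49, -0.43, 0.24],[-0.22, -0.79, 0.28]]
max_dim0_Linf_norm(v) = 0.79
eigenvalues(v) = [-0.17, 0.11, 0.04]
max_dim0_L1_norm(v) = 1.37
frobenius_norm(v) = 1.13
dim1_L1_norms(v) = [0.29, 1.16, 1.29]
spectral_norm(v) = 1.07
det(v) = -0.00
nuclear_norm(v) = 1.42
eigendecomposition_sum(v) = [[-0.21, -0.17, 0.1], [-0.48, -0.4, 0.22], [-0.95, -0.78, 0.44]] + [[0.52, 0.09, -0.16], [0.15, 0.03, -0.05], [1.42, 0.25, -0.44]] + [[-0.19,-0.07,0.08], [-0.16,-0.06,0.07], [-0.69,-0.26,0.28]]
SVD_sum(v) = [[-0.03, -0.06, 0.02], [-0.28, -0.54, 0.22], [-0.37, -0.71, 0.29]] + [[0.16,  -0.09,  -0.01], [-0.21,  0.11,  0.02], [0.15,  -0.08,  -0.01]] + [[-0.00, -0.0, -0.0],[-0.0, -0.00, -0.00],[0.00, 0.0, 0.0]]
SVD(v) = [[0.07, -0.54, -0.84], [0.61, 0.69, -0.39], [0.79, -0.48, 0.37]] @ diag([1.0741262889074275, 0.34532411743540575, 0.0019923341628039744]) @ [[-0.43, -0.83, 0.34], [-0.87, 0.48, 0.07], [0.22, 0.27, 0.94]]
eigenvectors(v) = [[0.19, 0.35, 0.25], [0.45, 0.10, 0.22], [0.87, 0.93, 0.94]]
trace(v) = -0.02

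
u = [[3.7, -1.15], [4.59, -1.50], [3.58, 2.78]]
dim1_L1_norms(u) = [4.85, 6.09, 6.36]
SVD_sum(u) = [[3.73, -0.12],[4.63, -0.15],[3.49, -0.11]] + [[-0.03, -1.03], [-0.04, -1.35], [0.09, 2.89]]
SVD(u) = [[-0.54, -0.31], [-0.67, -0.40], [-0.51, 0.86]] @ diag([6.90024206179825, 3.355899207155994]) @ [[-1.00,0.03],[0.03,1.0]]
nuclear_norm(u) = 10.26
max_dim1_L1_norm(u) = 6.36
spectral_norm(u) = 6.90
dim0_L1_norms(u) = [11.87, 5.43]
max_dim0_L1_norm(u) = 11.87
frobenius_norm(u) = 7.67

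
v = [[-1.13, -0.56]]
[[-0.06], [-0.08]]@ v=[[0.07, 0.03], [0.09, 0.04]]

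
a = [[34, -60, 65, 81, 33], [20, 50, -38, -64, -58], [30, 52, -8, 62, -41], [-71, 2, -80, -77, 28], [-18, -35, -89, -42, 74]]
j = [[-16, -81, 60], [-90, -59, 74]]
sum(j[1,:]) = -75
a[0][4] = 33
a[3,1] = 2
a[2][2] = -8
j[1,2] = 74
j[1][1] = -59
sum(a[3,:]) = -198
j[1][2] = 74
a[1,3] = -64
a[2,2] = -8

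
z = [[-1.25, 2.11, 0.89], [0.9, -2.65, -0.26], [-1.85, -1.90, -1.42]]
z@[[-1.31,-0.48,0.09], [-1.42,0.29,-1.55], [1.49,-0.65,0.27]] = [[-0.03, 0.63, -3.14], [2.2, -1.03, 4.12], [3.01, 1.26, 2.40]]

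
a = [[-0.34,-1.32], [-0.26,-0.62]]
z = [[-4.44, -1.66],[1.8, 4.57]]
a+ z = [[-4.78, -2.98], [1.54, 3.95]]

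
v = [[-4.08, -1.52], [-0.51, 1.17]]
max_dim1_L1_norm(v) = 5.6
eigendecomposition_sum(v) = [[-4.11, -1.16], [-0.39, -0.11]] + [[0.03, -0.36],  [-0.12, 1.28]]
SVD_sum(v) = [[-4.09, -1.5], [-0.07, -0.03]] + [[0.01, -0.02], [-0.44, 1.2]]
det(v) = -5.55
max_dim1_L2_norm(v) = 4.35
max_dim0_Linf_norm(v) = 4.08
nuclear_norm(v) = 5.63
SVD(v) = [[-1.00, -0.02], [-0.02, 1.00]] @ diag([4.354546565982576, 1.2742543720503188]) @ [[0.94, 0.34], [-0.34, 0.94]]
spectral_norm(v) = 4.35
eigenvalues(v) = [-4.22, 1.31]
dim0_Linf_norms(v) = [4.08, 1.52]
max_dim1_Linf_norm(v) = 4.08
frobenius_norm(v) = 4.54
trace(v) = -2.91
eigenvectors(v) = [[-1.00,0.27], [-0.09,-0.96]]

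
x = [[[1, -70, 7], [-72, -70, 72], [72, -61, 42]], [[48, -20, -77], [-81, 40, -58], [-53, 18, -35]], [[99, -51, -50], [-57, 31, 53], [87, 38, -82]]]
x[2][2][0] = 87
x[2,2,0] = 87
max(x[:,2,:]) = 87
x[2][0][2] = -50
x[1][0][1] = -20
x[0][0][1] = -70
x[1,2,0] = -53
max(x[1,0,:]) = 48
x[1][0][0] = 48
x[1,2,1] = 18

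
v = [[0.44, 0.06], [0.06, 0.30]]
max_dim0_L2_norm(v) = 0.44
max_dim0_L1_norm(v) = 0.5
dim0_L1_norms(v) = [0.5, 0.36]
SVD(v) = [[-0.94, -0.35], [-0.35, 0.94]] @ diag([0.4621954445729289, 0.2778045554270711]) @ [[-0.94,  -0.35], [-0.35,  0.94]]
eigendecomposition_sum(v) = [[0.41, 0.15], [0.15, 0.06]] + [[0.03, -0.09], [-0.09, 0.24]]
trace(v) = 0.74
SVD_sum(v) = [[0.41, 0.15], [0.15, 0.06]] + [[0.03, -0.09], [-0.09, 0.24]]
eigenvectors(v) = [[0.94, -0.35],[0.35, 0.94]]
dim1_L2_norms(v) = [0.44, 0.31]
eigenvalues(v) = [0.46, 0.28]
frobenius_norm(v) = 0.54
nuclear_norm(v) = 0.74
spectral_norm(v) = 0.46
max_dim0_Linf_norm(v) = 0.44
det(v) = 0.13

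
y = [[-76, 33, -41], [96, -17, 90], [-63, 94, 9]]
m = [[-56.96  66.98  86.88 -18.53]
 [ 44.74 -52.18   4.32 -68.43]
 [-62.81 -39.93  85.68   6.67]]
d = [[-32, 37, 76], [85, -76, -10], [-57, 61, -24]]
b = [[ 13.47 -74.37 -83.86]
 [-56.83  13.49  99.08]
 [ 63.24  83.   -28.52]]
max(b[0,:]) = 13.47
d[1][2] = -10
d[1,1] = -76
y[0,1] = 33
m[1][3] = -68.43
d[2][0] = -57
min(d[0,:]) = -32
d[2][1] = 61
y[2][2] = 9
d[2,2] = -24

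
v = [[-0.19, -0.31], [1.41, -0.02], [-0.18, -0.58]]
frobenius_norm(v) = 1.58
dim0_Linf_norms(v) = [1.41, 0.58]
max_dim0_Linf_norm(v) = 1.41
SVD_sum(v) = [[-0.21, -0.02], [1.40, 0.12], [-0.23, -0.02]] + [[0.02, -0.29], [0.01, -0.14], [0.05, -0.56]]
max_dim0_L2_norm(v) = 1.43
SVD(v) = [[-0.15,-0.45], [0.98,-0.21], [-0.16,-0.87]] @ diag([1.4379722653457574, 0.64941186014454]) @ [[1.00, 0.08], [-0.08, 1.0]]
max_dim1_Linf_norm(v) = 1.41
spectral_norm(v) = 1.44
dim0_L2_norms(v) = [1.43, 0.66]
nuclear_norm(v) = 2.09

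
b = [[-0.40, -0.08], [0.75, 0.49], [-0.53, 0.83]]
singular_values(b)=[1.01, 0.96]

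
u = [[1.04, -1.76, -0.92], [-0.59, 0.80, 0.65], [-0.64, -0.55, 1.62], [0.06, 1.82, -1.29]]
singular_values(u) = [2.83, 2.6, 0.0]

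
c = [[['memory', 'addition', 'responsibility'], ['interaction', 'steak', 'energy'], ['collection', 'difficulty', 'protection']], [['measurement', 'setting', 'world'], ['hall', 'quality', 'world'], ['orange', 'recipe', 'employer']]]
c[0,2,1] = 'difficulty'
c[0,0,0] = 'memory'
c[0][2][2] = 'protection'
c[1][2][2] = 'employer'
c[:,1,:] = [['interaction', 'steak', 'energy'], ['hall', 'quality', 'world']]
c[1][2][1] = 'recipe'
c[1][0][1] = 'setting'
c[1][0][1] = 'setting'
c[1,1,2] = 'world'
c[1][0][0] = 'measurement'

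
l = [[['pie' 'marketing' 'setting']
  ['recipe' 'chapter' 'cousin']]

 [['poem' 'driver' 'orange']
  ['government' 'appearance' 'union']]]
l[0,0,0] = 'pie'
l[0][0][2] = 'setting'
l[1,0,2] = 'orange'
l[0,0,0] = 'pie'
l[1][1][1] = 'appearance'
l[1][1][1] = 'appearance'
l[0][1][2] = 'cousin'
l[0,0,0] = 'pie'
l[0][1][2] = 'cousin'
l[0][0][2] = 'setting'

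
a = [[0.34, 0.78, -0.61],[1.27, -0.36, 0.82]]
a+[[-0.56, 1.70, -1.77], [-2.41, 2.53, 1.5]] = [[-0.22, 2.48, -2.38], [-1.14, 2.17, 2.32]]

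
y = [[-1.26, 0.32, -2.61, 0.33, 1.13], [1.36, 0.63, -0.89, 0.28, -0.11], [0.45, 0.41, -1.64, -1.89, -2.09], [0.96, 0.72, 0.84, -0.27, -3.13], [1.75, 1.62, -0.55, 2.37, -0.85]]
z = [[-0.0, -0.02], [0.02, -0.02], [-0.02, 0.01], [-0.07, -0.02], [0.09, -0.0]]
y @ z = [[0.14, -0.01], [0.00, -0.05], [-0.01, 0.00], [-0.27, -0.02], [-0.20, -0.12]]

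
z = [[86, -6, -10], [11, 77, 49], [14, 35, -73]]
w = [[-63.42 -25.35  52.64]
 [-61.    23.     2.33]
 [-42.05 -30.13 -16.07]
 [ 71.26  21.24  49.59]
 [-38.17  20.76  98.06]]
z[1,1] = 77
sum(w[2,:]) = -88.25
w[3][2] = 49.59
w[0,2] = 52.64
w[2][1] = -30.13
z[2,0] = 14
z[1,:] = [11, 77, 49]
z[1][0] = 11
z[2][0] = 14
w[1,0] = -61.0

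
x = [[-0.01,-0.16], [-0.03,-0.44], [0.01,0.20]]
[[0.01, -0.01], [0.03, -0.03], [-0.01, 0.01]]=x@[[0.21,-0.06], [-0.08,0.07]]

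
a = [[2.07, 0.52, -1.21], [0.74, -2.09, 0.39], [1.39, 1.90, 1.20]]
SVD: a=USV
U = [[-0.49, -0.75, -0.45], [0.40, -0.65, 0.64], [-0.77, 0.14, 0.62]]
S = [3.13, 2.36, 1.64]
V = [[-0.57, -0.82, -0.05], [-0.78, 0.52, 0.35], [0.25, -0.24, 0.94]]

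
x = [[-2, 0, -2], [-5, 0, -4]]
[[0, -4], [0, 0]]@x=[[20, 0, 16], [0, 0, 0]]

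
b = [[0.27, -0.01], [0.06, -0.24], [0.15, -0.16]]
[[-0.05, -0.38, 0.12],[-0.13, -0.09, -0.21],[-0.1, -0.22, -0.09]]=b @ [[-0.16, -1.42, 0.50],[0.49, 0.03, 1.01]]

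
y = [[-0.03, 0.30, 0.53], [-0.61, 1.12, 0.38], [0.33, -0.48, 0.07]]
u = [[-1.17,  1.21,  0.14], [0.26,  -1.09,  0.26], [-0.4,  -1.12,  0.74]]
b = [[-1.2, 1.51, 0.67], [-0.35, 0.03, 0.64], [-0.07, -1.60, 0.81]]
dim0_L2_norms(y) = [0.69, 1.25, 0.66]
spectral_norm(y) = 1.49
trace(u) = -1.52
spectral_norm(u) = 2.14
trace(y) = 1.16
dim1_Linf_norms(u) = [1.21, 1.09, 1.12]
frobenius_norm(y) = 1.58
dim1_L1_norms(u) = [2.52, 1.61, 2.26]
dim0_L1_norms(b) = [1.62, 3.14, 2.12]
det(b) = -0.52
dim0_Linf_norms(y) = [0.61, 1.12, 0.53]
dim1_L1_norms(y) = [0.86, 2.11, 0.88]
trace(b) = -0.36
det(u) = 0.14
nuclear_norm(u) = 3.44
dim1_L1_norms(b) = [3.38, 1.02, 2.48]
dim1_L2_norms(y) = [0.61, 1.33, 0.59]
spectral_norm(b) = 2.36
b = y + u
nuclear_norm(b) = 4.03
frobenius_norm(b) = 2.81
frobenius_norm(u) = 2.48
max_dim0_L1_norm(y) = 1.9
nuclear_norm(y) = 2.00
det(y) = 0.00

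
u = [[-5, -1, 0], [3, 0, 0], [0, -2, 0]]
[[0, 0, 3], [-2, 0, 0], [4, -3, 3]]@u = [[0, -6, 0], [10, 2, 0], [-29, -10, 0]]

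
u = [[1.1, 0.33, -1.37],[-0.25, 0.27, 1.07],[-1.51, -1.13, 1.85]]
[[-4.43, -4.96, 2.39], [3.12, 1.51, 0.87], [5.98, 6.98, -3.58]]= u @ [[-0.57, -3.66, 4.18], [0.02, -0.27, 0.37], [2.78, 0.62, 1.7]]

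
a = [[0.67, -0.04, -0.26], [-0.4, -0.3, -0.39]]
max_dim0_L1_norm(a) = 1.07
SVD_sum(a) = [[0.64, 0.11, 0.01],  [-0.44, -0.08, -0.0]] + [[0.03, -0.15, -0.27], [0.04, -0.22, -0.39]]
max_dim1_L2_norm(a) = 0.72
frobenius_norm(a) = 0.96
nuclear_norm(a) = 1.33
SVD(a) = [[-0.82, 0.57], [0.57, 0.82]] @ diag([0.7907095877270731, 0.5431190917989187]) @ [[-0.98, -0.17, -0.01],[0.10, -0.5, -0.86]]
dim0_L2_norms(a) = [0.78, 0.3, 0.47]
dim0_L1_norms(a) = [1.07, 0.34, 0.65]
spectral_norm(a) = 0.79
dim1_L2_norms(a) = [0.72, 0.63]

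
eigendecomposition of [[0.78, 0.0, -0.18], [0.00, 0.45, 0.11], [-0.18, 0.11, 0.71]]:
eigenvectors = [[0.74, 0.64, -0.2],[-0.15, 0.45, 0.88],[-0.65, 0.63, -0.43]]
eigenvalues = [0.94, 0.6, 0.4]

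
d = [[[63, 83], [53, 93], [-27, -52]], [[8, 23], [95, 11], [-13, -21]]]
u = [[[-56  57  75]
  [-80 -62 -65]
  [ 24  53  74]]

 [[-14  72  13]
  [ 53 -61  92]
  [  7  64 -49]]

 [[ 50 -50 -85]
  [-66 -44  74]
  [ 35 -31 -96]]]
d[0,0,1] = 83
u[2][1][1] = -44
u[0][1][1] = -62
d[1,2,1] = -21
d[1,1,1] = 11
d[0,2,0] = -27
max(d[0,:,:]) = 93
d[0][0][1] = 83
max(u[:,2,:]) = 74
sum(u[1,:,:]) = 177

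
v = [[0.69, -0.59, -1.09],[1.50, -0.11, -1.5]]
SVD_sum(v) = [[0.88,-0.22,-1.00], [1.38,-0.35,-1.56]] + [[-0.19, -0.37, -0.09], [0.12, 0.24, 0.06]]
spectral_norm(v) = 2.50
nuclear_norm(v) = 3.01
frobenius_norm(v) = 2.55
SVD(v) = [[-0.54, -0.84], [-0.84, 0.54]] @ diag([2.503833038271049, 0.5051931476795447]) @ [[-0.65, 0.16, 0.74], [0.46, 0.86, 0.21]]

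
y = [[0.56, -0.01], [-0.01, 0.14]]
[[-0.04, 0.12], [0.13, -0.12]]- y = [[-0.6,0.13], [0.14,-0.26]]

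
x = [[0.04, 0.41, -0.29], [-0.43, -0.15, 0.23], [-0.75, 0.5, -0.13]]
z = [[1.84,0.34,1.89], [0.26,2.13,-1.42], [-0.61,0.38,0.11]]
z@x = [[-1.49,1.65,-0.70], [0.16,-0.92,0.6], [-0.27,-0.25,0.25]]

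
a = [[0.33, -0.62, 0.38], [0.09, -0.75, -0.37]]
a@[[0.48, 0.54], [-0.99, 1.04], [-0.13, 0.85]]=[[0.72, -0.14], [0.83, -1.05]]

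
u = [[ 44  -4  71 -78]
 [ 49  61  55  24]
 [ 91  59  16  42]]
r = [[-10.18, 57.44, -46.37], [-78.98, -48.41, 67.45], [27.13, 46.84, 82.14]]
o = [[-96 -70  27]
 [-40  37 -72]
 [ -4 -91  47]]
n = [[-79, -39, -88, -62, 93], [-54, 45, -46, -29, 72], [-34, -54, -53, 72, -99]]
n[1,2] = -46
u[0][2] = 71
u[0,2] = 71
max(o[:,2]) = 47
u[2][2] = 16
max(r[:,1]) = 57.44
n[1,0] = -54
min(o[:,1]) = -91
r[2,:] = [27.13, 46.84, 82.14]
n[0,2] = -88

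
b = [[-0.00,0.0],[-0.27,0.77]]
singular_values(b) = [0.82, 0.0]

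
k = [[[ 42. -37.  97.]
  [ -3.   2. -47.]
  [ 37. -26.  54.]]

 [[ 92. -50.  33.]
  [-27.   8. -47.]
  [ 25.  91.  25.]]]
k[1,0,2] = 33.0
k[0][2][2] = 54.0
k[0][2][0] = 37.0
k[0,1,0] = -3.0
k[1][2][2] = 25.0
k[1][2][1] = 91.0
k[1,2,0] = 25.0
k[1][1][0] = -27.0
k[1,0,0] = 92.0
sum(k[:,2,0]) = 62.0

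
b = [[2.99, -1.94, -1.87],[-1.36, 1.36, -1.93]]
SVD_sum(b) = [[3.11, -2.15, -1.14], [-0.99, 0.68, 0.36]] + [[-0.12, 0.21, -0.73], [-0.37, 0.68, -2.29]]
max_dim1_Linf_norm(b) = 2.99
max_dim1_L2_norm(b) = 4.02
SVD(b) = [[-0.95,0.3], [0.3,0.95]] @ diag([4.14519572786847, 2.5381198509252854]) @ [[-0.79, 0.55, 0.29], [-0.15, 0.28, -0.95]]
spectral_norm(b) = 4.15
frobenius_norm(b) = 4.86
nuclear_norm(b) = 6.68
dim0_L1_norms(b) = [4.35, 3.3, 3.8]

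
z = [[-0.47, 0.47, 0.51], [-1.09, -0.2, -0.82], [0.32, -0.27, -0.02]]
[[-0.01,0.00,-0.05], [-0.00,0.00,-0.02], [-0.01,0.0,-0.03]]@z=[[-0.01, 0.01, -0.0], [-0.01, 0.01, 0.00], [-0.0, 0.0, -0.00]]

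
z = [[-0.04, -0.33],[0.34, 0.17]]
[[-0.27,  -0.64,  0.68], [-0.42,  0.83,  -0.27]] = z @ [[-1.75, 1.58, 0.24], [1.03, 1.74, -2.08]]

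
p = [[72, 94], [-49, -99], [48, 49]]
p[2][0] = 48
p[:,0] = [72, -49, 48]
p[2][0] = 48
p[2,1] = 49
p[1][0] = -49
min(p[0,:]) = 72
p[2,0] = 48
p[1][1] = -99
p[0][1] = 94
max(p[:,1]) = 94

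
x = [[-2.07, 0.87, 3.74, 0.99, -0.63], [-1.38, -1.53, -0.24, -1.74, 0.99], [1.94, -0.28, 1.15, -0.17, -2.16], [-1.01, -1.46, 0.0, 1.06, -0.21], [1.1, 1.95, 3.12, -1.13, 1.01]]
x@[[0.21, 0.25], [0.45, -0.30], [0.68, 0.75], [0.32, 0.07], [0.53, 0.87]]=[[2.48, 1.55], [-1.17, 0.67], [-0.14, -0.46], [-0.64, 0.08], [3.40, 2.83]]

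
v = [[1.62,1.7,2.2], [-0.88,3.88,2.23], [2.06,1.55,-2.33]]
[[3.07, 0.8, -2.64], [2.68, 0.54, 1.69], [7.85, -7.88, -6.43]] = v@ [[1.53, -0.86, -2.08], [1.59, -1.13, -0.41], [-0.96, 1.87, 0.65]]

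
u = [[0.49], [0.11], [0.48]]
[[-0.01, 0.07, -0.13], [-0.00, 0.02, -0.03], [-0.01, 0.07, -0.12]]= u @ [[-0.02,0.14,-0.26]]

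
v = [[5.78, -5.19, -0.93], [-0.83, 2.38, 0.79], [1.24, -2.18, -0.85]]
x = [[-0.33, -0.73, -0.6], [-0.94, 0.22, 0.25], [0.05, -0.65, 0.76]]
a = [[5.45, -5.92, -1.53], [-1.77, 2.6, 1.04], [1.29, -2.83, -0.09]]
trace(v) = 7.31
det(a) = 5.23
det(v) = -2.10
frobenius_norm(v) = 8.67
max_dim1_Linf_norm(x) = 0.94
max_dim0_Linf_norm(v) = 5.78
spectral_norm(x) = 1.00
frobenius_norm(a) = 9.37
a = x + v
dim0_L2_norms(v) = [5.97, 6.11, 1.49]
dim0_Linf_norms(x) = [0.94, 0.73, 0.76]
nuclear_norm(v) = 10.20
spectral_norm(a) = 9.30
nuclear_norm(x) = 3.00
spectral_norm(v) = 8.54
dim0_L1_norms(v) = [7.85, 9.75, 2.57]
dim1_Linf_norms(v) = [5.78, 2.38, 2.18]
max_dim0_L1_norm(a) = 11.35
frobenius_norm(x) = 1.73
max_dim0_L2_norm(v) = 6.11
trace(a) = 7.96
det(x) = -1.00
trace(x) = 0.65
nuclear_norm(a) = 10.87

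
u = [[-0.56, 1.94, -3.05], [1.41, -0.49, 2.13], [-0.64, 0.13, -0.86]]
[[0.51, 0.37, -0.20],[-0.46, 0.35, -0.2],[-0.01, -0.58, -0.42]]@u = [[0.36, 0.78, -0.6], [0.88, -1.09, 2.32], [-0.54, 0.21, -0.84]]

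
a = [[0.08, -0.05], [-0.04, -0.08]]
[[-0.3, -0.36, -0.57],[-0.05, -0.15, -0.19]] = a@[[-2.51, -2.55, -4.27], [1.92, 3.09, 4.56]]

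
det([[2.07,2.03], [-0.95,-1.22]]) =-0.597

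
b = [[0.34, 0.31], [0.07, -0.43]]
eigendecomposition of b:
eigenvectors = [[1.0, -0.36],  [0.09, 0.93]]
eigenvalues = [0.37, -0.46]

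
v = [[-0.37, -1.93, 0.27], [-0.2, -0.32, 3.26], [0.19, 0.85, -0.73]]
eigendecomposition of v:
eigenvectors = [[0.65, 0.98, -0.78], [0.65, -0.18, 0.60], [-0.39, 0.04, 0.20]]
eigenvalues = [-2.47, 0.0, 1.05]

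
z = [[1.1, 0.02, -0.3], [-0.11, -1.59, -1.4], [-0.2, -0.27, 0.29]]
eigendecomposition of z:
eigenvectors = [[0.97, -0.34, -0.01], [0.08, 0.55, -0.99], [-0.24, -0.76, -0.13]]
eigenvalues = [1.18, 0.4, -1.77]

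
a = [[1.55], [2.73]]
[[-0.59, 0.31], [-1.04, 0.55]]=a @ [[-0.38, 0.20]]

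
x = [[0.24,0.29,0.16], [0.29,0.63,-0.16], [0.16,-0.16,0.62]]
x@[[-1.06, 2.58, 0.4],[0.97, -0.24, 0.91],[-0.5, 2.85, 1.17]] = [[-0.05,1.01,0.55], [0.38,0.14,0.50], [-0.63,2.22,0.64]]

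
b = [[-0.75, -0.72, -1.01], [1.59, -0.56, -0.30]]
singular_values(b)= [1.78, 1.37]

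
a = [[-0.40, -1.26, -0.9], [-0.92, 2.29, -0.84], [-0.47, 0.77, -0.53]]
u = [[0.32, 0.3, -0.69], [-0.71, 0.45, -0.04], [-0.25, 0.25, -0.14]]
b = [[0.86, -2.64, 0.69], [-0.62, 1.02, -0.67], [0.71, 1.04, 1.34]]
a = u @ b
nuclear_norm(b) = 5.03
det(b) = -0.11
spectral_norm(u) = 0.92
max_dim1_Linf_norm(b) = 2.64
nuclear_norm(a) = 4.34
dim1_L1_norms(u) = [1.31, 1.2, 0.64]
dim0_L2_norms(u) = [0.82, 0.6, 0.71]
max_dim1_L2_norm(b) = 2.86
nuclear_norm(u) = 1.74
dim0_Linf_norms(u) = [0.71, 0.45, 0.69]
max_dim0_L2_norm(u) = 0.82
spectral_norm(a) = 2.89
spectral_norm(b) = 3.17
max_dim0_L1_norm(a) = 4.32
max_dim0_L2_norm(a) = 2.72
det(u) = 0.00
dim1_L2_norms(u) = [0.82, 0.84, 0.38]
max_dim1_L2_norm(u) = 0.84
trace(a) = 1.36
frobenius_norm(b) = 3.67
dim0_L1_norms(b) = [2.19, 4.7, 2.7]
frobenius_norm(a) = 3.23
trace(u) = 0.63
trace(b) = 3.22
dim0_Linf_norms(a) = [0.92, 2.29, 0.9]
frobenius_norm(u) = 1.23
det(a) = 0.01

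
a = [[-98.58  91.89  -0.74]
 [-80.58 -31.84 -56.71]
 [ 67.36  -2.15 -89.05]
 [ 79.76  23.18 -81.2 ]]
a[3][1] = 23.18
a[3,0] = 79.76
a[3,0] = 79.76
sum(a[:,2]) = -227.7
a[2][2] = -89.05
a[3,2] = -81.2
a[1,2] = -56.71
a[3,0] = 79.76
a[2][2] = -89.05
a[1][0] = -80.58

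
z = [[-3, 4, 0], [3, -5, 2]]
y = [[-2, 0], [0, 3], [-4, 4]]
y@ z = [[6, -8, 0], [9, -15, 6], [24, -36, 8]]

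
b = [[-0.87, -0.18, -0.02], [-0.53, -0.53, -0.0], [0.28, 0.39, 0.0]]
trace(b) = -1.40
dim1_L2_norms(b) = [0.89, 0.75, 0.48]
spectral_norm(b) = 1.19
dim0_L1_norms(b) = [1.68, 1.1, 0.02]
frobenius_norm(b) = 1.26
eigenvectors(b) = [[-0.63, -0.24, -0.03], [-0.65, 0.75, 0.03], [0.41, -0.62, 1.00]]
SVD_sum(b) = [[-0.73, -0.42, -0.01], [-0.63, -0.36, -0.01], [0.38, 0.22, 0.01]] + [[-0.14,0.24,-0.01], [0.1,-0.17,0.01], [-0.1,0.17,-0.01]] + [[0.0,-0.0,-0.00], [-0.00,0.00,0.00], [-0.00,0.0,0.00]]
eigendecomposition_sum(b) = [[-0.78, -0.26, -0.01], [-0.81, -0.27, -0.02], [0.51, 0.17, 0.01]] + [[-0.09, 0.08, -0.00], [0.28, -0.26, 0.02], [-0.23, 0.22, -0.01]] + [[0.00, -0.00, -0.00], [-0.0, 0.00, 0.00], [-0.0, 0.00, 0.00]]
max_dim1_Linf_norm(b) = 0.87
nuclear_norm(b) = 1.59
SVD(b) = [[-0.71, 0.7, -0.12], [-0.6, -0.51, 0.62], [0.37, 0.51, 0.78]] @ diag([1.1946600255208342, 0.3934225069329645, 0.0024808186433674406]) @ [[0.87, 0.49, 0.01], [-0.49, 0.87, -0.04], [-0.03, 0.02, 1.00]]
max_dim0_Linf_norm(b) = 0.87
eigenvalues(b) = [-1.04, -0.36, 0.0]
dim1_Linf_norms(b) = [0.87, 0.53, 0.39]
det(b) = 0.00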